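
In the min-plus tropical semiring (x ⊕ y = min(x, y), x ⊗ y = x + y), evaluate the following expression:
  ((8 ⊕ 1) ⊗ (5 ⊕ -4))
((8 ⊕ 1) ⊗ (5 ⊕ -4)) = -3

Expand innermost to outermost. Recall ⊕ takes the minimum of its arguments and ⊗ takes their sum. Working out the expression ((8 ⊕ 1) ⊗ (5 ⊕ -4)) gives -3.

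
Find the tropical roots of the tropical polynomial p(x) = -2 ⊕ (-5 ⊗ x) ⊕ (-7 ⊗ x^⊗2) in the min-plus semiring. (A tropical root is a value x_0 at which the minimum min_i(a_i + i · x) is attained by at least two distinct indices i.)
Roots: {2, 3}

Each tropical root is a break point of the lower envelope of the lines y = a_i + i · x (there are 3 lines, with slopes 0, 1, ..., 2). Only the lines that attain the minimum somewhere contribute to roots; other lines are dominated. Here the surviving (envelope) indices are i = 2, i = 1, i = 0.
Intersections between consecutive envelope lines give the roots: for adjacent envelope indices i < j the intersection is x = (a_i − a_j) / (j − i). Reading off the sorted break points: {2, 3}.
Verification: at each break x_0, at least two indices attain the minimum of min_i(a_i + i · x_0).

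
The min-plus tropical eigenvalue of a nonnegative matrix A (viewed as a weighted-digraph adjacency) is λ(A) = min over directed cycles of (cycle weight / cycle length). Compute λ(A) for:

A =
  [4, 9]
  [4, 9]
λ(A) = 4

Enumerate directed cycles and compute their means (weight / length). Sample:
  cycle 0 → 0: weight = 4, length = 1, mean = 4/1 ≈ 4.000
  cycle 1 → 1: weight = 9, length = 1, mean = 9/1 ≈ 9.000
  cycle 0 → 1 → 0: weight = 13, length = 2, mean = 13/2 ≈ 6.500
  cycle 1 → 0 → 1: weight = 13, length = 2, mean = 13/2 ≈ 6.500
Minimum mean = 4.000, attained e.g. along the cycle 0 → 0 with weight 4 and length 1. So λ(A) = 4/1 = 4.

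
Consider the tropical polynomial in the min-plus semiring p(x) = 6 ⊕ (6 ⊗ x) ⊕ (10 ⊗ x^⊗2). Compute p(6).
p(6) = 6

A tropical monomial a ⊗ x^⊗i evaluates to a + i · x. Evaluating each term at x = 6:
  Term 0 contributes 6 + 0 · 6 = 6
  Term 1 contributes 6 + 1 · 6 = 12
  Term 2 contributes 10 + 2 · 6 = 22
p(6) = ⊕ of these = min[6, 12, 22] = 6.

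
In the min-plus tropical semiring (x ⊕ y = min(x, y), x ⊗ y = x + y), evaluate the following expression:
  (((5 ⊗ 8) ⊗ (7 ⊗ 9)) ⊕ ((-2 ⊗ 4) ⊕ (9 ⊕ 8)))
(((5 ⊗ 8) ⊗ (7 ⊗ 9)) ⊕ ((-2 ⊗ 4) ⊕ (9 ⊕ 8))) = 2

Expand innermost to outermost. Recall ⊕ takes the minimum of its arguments and ⊗ takes their sum. Working out the expression (((5 ⊗ 8) ⊗ (7 ⊗ 9)) ⊕ ((-2 ⊗ 4) ⊕ (9 ⊕ 8))) gives 2.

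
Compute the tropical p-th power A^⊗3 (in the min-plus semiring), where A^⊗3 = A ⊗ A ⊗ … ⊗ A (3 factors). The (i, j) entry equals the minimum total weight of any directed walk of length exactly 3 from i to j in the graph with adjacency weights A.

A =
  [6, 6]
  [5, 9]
A^⊗3 =
  [17, 17]
  [16, 17]

Each entry (A^⊗3)_ij equals the minimum over all length-3 walks i = v_0 → v_1 → … → v_3 = j of Σ_t A[v_t][v_{t+1}]. For example, for (i, j) = (0, 1) we minimise over 4 possible intermediate vertex sequences; the minimum is 17, attained along the walk 0 → 1 → 0 → 1.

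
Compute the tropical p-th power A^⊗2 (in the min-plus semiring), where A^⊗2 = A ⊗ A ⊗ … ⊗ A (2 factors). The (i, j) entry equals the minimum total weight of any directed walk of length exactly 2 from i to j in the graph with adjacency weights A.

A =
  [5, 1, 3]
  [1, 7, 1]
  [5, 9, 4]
A^⊗2 =
  [2, 6, 2]
  [6, 2, 4]
  [9, 6, 8]

Each entry (A^⊗2)_ij equals the minimum over all length-2 walks i = v_0 → v_1 → … → v_2 = j of Σ_t A[v_t][v_{t+1}]. For example, for (i, j) = (0, 2) we minimise over 3 possible intermediate vertex sequences; the minimum is 2, attained along the walk 0 → 1 → 2.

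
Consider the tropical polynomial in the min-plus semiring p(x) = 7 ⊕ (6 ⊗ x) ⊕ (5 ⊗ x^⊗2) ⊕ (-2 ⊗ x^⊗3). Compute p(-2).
p(-2) = -8

A tropical monomial a ⊗ x^⊗i evaluates to a + i · x. Evaluating each term at x = -2:
  Term 0 contributes 7 + 0 · -2 = 7
  Term 1 contributes 6 + 1 · -2 = 4
  Term 2 contributes 5 + 2 · -2 = 1
  Term 3 contributes -2 + 3 · -2 = -8
p(-2) = ⊕ of these = min[7, 4, 1, -8] = -8.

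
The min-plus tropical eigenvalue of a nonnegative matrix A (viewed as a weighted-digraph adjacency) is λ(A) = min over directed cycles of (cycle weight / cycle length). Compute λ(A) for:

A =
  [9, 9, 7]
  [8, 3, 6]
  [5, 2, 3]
λ(A) = 3

Enumerate directed cycles and compute their means (weight / length). Sample:
  cycle 0 → 0: weight = 9, length = 1, mean = 9/1 ≈ 9.000
  cycle 1 → 1: weight = 3, length = 1, mean = 3/1 ≈ 3.000
  cycle 2 → 2: weight = 3, length = 1, mean = 3/1 ≈ 3.000
  cycle 0 → 1 → 0: weight = 17, length = 2, mean = 17/2 ≈ 8.500
  cycle 0 → 2 → 0: weight = 12, length = 2, mean = 12/2 ≈ 6.000
  cycle 1 → 0 → 1: weight = 17, length = 2, mean = 17/2 ≈ 8.500
Minimum mean = 3.000, attained e.g. along the cycle 1 → 1 with weight 3 and length 1. So λ(A) = 3/1 = 3.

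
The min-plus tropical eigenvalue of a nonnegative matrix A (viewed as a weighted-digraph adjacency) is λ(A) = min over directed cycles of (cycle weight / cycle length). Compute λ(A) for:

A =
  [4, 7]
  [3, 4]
λ(A) = 4

Enumerate directed cycles and compute their means (weight / length). Sample:
  cycle 0 → 0: weight = 4, length = 1, mean = 4/1 ≈ 4.000
  cycle 1 → 1: weight = 4, length = 1, mean = 4/1 ≈ 4.000
  cycle 0 → 1 → 0: weight = 10, length = 2, mean = 10/2 ≈ 5.000
  cycle 1 → 0 → 1: weight = 10, length = 2, mean = 10/2 ≈ 5.000
Minimum mean = 4.000, attained e.g. along the cycle 0 → 0 with weight 4 and length 1. So λ(A) = 4/1 = 4.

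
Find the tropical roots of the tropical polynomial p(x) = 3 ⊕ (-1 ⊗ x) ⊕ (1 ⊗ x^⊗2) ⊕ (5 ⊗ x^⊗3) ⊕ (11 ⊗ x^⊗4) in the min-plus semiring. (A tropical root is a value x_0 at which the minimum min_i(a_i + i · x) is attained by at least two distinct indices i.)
Roots: {-6, -4, -2, 4}

Each tropical root is a break point of the lower envelope of the lines y = a_i + i · x (there are 5 lines, with slopes 0, 1, ..., 4). Only the lines that attain the minimum somewhere contribute to roots; other lines are dominated. Here the surviving (envelope) indices are i = 4, i = 3, i = 2, i = 1, i = 0.
Intersections between consecutive envelope lines give the roots: for adjacent envelope indices i < j the intersection is x = (a_i − a_j) / (j − i). Reading off the sorted break points: {-6, -4, -2, 4}.
Verification: at each break x_0, at least two indices attain the minimum of min_i(a_i + i · x_0).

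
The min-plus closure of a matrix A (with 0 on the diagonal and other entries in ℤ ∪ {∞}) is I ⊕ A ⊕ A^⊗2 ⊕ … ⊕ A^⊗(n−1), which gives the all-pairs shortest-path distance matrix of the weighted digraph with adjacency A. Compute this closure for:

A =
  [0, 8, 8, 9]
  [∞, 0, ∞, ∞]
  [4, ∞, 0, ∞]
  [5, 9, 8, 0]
Closure =
  [0, 8, 8, 9]
  [∞, 0, ∞, ∞]
  [4, 12, 0, 13]
  [5, 9, 8, 0]

This is the Floyd-Warshall all-pairs shortest-path computation. For each intermediate vertex k = 0, 1, …, 3, update dist[i][j] ← min(dist[i][j], dist[i][k] + dist[k][j]). The final matrix gives, for each (i, j), the minimum total weight of any directed path from i to j (possibly empty when i = j).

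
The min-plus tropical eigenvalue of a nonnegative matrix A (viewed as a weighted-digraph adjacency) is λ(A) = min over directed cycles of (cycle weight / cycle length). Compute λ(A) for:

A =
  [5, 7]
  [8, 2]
λ(A) = 2

Enumerate directed cycles and compute their means (weight / length). Sample:
  cycle 0 → 0: weight = 5, length = 1, mean = 5/1 ≈ 5.000
  cycle 1 → 1: weight = 2, length = 1, mean = 2/1 ≈ 2.000
  cycle 0 → 1 → 0: weight = 15, length = 2, mean = 15/2 ≈ 7.500
  cycle 1 → 0 → 1: weight = 15, length = 2, mean = 15/2 ≈ 7.500
Minimum mean = 2.000, attained e.g. along the cycle 1 → 1 with weight 2 and length 1. So λ(A) = 2/1 = 2.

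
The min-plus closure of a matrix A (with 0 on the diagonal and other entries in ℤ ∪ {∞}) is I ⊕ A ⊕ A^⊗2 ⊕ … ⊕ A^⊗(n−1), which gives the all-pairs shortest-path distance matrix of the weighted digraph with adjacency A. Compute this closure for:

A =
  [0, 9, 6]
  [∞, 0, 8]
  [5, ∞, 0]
Closure =
  [0, 9, 6]
  [13, 0, 8]
  [5, 14, 0]

This is the Floyd-Warshall all-pairs shortest-path computation. For each intermediate vertex k = 0, 1, …, 2, update dist[i][j] ← min(dist[i][j], dist[i][k] + dist[k][j]). The final matrix gives, for each (i, j), the minimum total weight of any directed path from i to j (possibly empty when i = j).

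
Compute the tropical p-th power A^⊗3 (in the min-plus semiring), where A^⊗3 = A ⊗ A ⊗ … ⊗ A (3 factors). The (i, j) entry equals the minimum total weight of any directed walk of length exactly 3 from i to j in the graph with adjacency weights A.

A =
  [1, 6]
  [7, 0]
A^⊗3 =
  [3, 6]
  [7, 0]

Each entry (A^⊗3)_ij equals the minimum over all length-3 walks i = v_0 → v_1 → … → v_3 = j of Σ_t A[v_t][v_{t+1}]. For example, for (i, j) = (0, 1) we minimise over 4 possible intermediate vertex sequences; the minimum is 6, attained along the walk 0 → 1 → 1 → 1.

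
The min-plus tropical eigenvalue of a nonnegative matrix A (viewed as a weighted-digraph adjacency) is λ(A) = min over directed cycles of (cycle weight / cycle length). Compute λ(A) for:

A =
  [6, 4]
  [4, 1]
λ(A) = 1

Enumerate directed cycles and compute their means (weight / length). Sample:
  cycle 0 → 0: weight = 6, length = 1, mean = 6/1 ≈ 6.000
  cycle 1 → 1: weight = 1, length = 1, mean = 1/1 ≈ 1.000
  cycle 0 → 1 → 0: weight = 8, length = 2, mean = 8/2 ≈ 4.000
  cycle 1 → 0 → 1: weight = 8, length = 2, mean = 8/2 ≈ 4.000
Minimum mean = 1.000, attained e.g. along the cycle 1 → 1 with weight 1 and length 1. So λ(A) = 1/1 = 1.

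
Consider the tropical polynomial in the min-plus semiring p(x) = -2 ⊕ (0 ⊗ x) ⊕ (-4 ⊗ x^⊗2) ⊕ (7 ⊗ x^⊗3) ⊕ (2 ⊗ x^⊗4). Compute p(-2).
p(-2) = -8

A tropical monomial a ⊗ x^⊗i evaluates to a + i · x. Evaluating each term at x = -2:
  Term 0 contributes -2 + 0 · -2 = -2
  Term 1 contributes 0 + 1 · -2 = -2
  Term 2 contributes -4 + 2 · -2 = -8
  Term 3 contributes 7 + 3 · -2 = 1
  Term 4 contributes 2 + 4 · -2 = -6
p(-2) = ⊕ of these = min[-2, -2, -8, 1, -6] = -8.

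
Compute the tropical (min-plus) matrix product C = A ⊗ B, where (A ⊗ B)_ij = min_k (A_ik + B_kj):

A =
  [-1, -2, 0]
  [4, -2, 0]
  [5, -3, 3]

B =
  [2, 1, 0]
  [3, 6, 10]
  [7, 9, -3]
A ⊗ B =
  [1, 0, -3]
  [1, 4, -3]
  [0, 3, 0]

Apply the min-plus product entry-by-entry:
  C[0][0] = min over k of (A[0][0] + B[0][0] = -1 + 2 = 1, A[0][1] + B[1][0] = -2 + 3 = 1, A[0][2] + B[2][0] = 0 + 7 = 7) = 1 (attained at k = 0)
  C[0][1] = min over k of (A[0][0] + B[0][1] = -1 + 1 = 0, A[0][1] + B[1][1] = -2 + 6 = 4, A[0][2] + B[2][1] = 0 + 9 = 9) = 0 (attained at k = 0)
  C[0][2] = min over k of (A[0][0] + B[0][2] = -1 + 0 = -1, A[0][1] + B[1][2] = -2 + 10 = 8, A[0][2] + B[2][2] = 0 + -3 = -3) = -3 (attained at k = 2)
  C[1][0] = min over k of (A[1][0] + B[0][0] = 4 + 2 = 6, A[1][1] + B[1][0] = -2 + 3 = 1, A[1][2] + B[2][0] = 0 + 7 = 7) = 1 (attained at k = 1)
  C[1][1] = min over k of (A[1][0] + B[0][1] = 4 + 1 = 5, A[1][1] + B[1][1] = -2 + 6 = 4, A[1][2] + B[2][1] = 0 + 9 = 9) = 4 (attained at k = 1)
  C[1][2] = min over k of (A[1][0] + B[0][2] = 4 + 0 = 4, A[1][1] + B[1][2] = -2 + 10 = 8, A[1][2] + B[2][2] = 0 + -3 = -3) = -3 (attained at k = 2)
  C[2][0] = min over k of (A[2][0] + B[0][0] = 5 + 2 = 7, A[2][1] + B[1][0] = -3 + 3 = 0, A[2][2] + B[2][0] = 3 + 7 = 10) = 0 (attained at k = 1)
  C[2][1] = min over k of (A[2][0] + B[0][1] = 5 + 1 = 6, A[2][1] + B[1][1] = -3 + 6 = 3, A[2][2] + B[2][1] = 3 + 9 = 12) = 3 (attained at k = 1)
  C[2][2] = min over k of (A[2][0] + B[0][2] = 5 + 0 = 5, A[2][1] + B[1][2] = -3 + 10 = 7, A[2][2] + B[2][2] = 3 + -3 = 0) = 0 (attained at k = 2)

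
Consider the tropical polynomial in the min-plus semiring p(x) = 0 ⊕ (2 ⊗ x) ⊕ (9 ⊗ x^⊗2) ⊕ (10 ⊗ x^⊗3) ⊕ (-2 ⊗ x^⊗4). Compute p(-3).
p(-3) = -14

A tropical monomial a ⊗ x^⊗i evaluates to a + i · x. Evaluating each term at x = -3:
  Term 0 contributes 0 + 0 · -3 = 0
  Term 1 contributes 2 + 1 · -3 = -1
  Term 2 contributes 9 + 2 · -3 = 3
  Term 3 contributes 10 + 3 · -3 = 1
  Term 4 contributes -2 + 4 · -3 = -14
p(-3) = ⊕ of these = min[0, -1, 3, 1, -14] = -14.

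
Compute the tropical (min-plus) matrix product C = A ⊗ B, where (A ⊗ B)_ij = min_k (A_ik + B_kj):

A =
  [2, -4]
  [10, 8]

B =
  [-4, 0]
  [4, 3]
A ⊗ B =
  [-2, -1]
  [6, 10]

Apply the min-plus product entry-by-entry:
  C[0][0] = min over k of (A[0][0] + B[0][0] = 2 + -4 = -2, A[0][1] + B[1][0] = -4 + 4 = 0) = -2 (attained at k = 0)
  C[0][1] = min over k of (A[0][0] + B[0][1] = 2 + 0 = 2, A[0][1] + B[1][1] = -4 + 3 = -1) = -1 (attained at k = 1)
  C[1][0] = min over k of (A[1][0] + B[0][0] = 10 + -4 = 6, A[1][1] + B[1][0] = 8 + 4 = 12) = 6 (attained at k = 0)
  C[1][1] = min over k of (A[1][0] + B[0][1] = 10 + 0 = 10, A[1][1] + B[1][1] = 8 + 3 = 11) = 10 (attained at k = 0)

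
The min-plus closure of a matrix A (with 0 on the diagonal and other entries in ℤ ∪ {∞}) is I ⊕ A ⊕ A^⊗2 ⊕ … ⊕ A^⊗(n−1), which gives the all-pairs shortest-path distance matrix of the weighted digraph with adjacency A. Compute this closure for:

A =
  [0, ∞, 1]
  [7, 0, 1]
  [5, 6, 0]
Closure =
  [0, 7, 1]
  [6, 0, 1]
  [5, 6, 0]

This is the Floyd-Warshall all-pairs shortest-path computation. For each intermediate vertex k = 0, 1, …, 2, update dist[i][j] ← min(dist[i][j], dist[i][k] + dist[k][j]). The final matrix gives, for each (i, j), the minimum total weight of any directed path from i to j (possibly empty when i = j).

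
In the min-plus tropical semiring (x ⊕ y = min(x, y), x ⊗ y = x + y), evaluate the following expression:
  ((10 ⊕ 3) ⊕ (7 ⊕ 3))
((10 ⊕ 3) ⊕ (7 ⊕ 3)) = 3

Expand innermost to outermost. Recall ⊕ takes the minimum of its arguments and ⊗ takes their sum. Working out the expression ((10 ⊕ 3) ⊕ (7 ⊕ 3)) gives 3.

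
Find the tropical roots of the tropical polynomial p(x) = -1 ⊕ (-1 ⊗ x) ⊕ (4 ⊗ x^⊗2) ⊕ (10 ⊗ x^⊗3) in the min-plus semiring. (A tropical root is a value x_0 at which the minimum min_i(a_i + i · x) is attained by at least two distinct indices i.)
Roots: {-6, -5, 0}

Each tropical root is a break point of the lower envelope of the lines y = a_i + i · x (there are 4 lines, with slopes 0, 1, ..., 3). Only the lines that attain the minimum somewhere contribute to roots; other lines are dominated. Here the surviving (envelope) indices are i = 3, i = 2, i = 1, i = 0.
Intersections between consecutive envelope lines give the roots: for adjacent envelope indices i < j the intersection is x = (a_i − a_j) / (j − i). Reading off the sorted break points: {-6, -5, 0}.
Verification: at each break x_0, at least two indices attain the minimum of min_i(a_i + i · x_0).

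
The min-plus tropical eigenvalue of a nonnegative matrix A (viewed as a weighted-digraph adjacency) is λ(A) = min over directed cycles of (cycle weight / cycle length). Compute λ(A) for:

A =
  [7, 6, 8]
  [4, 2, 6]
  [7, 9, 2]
λ(A) = 2

Enumerate directed cycles and compute their means (weight / length). Sample:
  cycle 0 → 0: weight = 7, length = 1, mean = 7/1 ≈ 7.000
  cycle 1 → 1: weight = 2, length = 1, mean = 2/1 ≈ 2.000
  cycle 2 → 2: weight = 2, length = 1, mean = 2/1 ≈ 2.000
  cycle 0 → 1 → 0: weight = 10, length = 2, mean = 10/2 ≈ 5.000
  cycle 0 → 2 → 0: weight = 15, length = 2, mean = 15/2 ≈ 7.500
  cycle 1 → 0 → 1: weight = 10, length = 2, mean = 10/2 ≈ 5.000
Minimum mean = 2.000, attained e.g. along the cycle 1 → 1 with weight 2 and length 1. So λ(A) = 2/1 = 2.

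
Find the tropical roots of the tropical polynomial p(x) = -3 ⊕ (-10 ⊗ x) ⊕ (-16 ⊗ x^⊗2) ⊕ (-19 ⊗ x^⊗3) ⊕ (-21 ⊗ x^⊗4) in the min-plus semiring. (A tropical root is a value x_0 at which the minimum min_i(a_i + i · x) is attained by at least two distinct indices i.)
Roots: {2, 3, 6, 7}

Each tropical root is a break point of the lower envelope of the lines y = a_i + i · x (there are 5 lines, with slopes 0, 1, ..., 4). Only the lines that attain the minimum somewhere contribute to roots; other lines are dominated. Here the surviving (envelope) indices are i = 4, i = 3, i = 2, i = 1, i = 0.
Intersections between consecutive envelope lines give the roots: for adjacent envelope indices i < j the intersection is x = (a_i − a_j) / (j − i). Reading off the sorted break points: {2, 3, 6, 7}.
Verification: at each break x_0, at least two indices attain the minimum of min_i(a_i + i · x_0).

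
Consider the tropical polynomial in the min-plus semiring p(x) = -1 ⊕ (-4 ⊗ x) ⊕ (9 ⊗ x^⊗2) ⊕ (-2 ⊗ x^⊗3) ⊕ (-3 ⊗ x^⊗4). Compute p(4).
p(4) = -1

A tropical monomial a ⊗ x^⊗i evaluates to a + i · x. Evaluating each term at x = 4:
  Term 0 contributes -1 + 0 · 4 = -1
  Term 1 contributes -4 + 1 · 4 = 0
  Term 2 contributes 9 + 2 · 4 = 17
  Term 3 contributes -2 + 3 · 4 = 10
  Term 4 contributes -3 + 4 · 4 = 13
p(4) = ⊕ of these = min[-1, 0, 17, 10, 13] = -1.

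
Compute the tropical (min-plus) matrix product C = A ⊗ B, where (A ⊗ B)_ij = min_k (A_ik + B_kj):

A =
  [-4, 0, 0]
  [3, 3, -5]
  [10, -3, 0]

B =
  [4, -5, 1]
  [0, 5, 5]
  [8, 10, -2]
A ⊗ B =
  [0, -9, -3]
  [3, -2, -7]
  [-3, 2, -2]

Apply the min-plus product entry-by-entry:
  C[0][0] = min over k of (A[0][0] + B[0][0] = -4 + 4 = 0, A[0][1] + B[1][0] = 0 + 0 = 0, A[0][2] + B[2][0] = 0 + 8 = 8) = 0 (attained at k = 0)
  C[0][1] = min over k of (A[0][0] + B[0][1] = -4 + -5 = -9, A[0][1] + B[1][1] = 0 + 5 = 5, A[0][2] + B[2][1] = 0 + 10 = 10) = -9 (attained at k = 0)
  C[0][2] = min over k of (A[0][0] + B[0][2] = -4 + 1 = -3, A[0][1] + B[1][2] = 0 + 5 = 5, A[0][2] + B[2][2] = 0 + -2 = -2) = -3 (attained at k = 0)
  C[1][0] = min over k of (A[1][0] + B[0][0] = 3 + 4 = 7, A[1][1] + B[1][0] = 3 + 0 = 3, A[1][2] + B[2][0] = -5 + 8 = 3) = 3 (attained at k = 1)
  C[1][1] = min over k of (A[1][0] + B[0][1] = 3 + -5 = -2, A[1][1] + B[1][1] = 3 + 5 = 8, A[1][2] + B[2][1] = -5 + 10 = 5) = -2 (attained at k = 0)
  C[1][2] = min over k of (A[1][0] + B[0][2] = 3 + 1 = 4, A[1][1] + B[1][2] = 3 + 5 = 8, A[1][2] + B[2][2] = -5 + -2 = -7) = -7 (attained at k = 2)
  C[2][0] = min over k of (A[2][0] + B[0][0] = 10 + 4 = 14, A[2][1] + B[1][0] = -3 + 0 = -3, A[2][2] + B[2][0] = 0 + 8 = 8) = -3 (attained at k = 1)
  C[2][1] = min over k of (A[2][0] + B[0][1] = 10 + -5 = 5, A[2][1] + B[1][1] = -3 + 5 = 2, A[2][2] + B[2][1] = 0 + 10 = 10) = 2 (attained at k = 1)
  C[2][2] = min over k of (A[2][0] + B[0][2] = 10 + 1 = 11, A[2][1] + B[1][2] = -3 + 5 = 2, A[2][2] + B[2][2] = 0 + -2 = -2) = -2 (attained at k = 2)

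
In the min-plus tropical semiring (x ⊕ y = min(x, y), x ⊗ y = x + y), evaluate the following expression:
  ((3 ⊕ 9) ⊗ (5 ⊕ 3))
((3 ⊕ 9) ⊗ (5 ⊕ 3)) = 6

Expand innermost to outermost. Recall ⊕ takes the minimum of its arguments and ⊗ takes their sum. Working out the expression ((3 ⊕ 9) ⊗ (5 ⊕ 3)) gives 6.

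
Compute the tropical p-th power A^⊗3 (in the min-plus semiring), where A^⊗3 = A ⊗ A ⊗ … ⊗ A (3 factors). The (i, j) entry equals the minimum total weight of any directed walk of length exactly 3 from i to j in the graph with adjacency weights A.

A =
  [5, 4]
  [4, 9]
A^⊗3 =
  [13, 12]
  [12, 13]

Each entry (A^⊗3)_ij equals the minimum over all length-3 walks i = v_0 → v_1 → … → v_3 = j of Σ_t A[v_t][v_{t+1}]. For example, for (i, j) = (0, 1) we minimise over 4 possible intermediate vertex sequences; the minimum is 12, attained along the walk 0 → 1 → 0 → 1.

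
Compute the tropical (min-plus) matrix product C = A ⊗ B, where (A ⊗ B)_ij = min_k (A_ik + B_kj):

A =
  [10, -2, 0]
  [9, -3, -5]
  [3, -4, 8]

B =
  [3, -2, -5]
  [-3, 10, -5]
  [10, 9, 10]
A ⊗ B =
  [-5, 8, -7]
  [-6, 4, -8]
  [-7, 1, -9]

Apply the min-plus product entry-by-entry:
  C[0][0] = min over k of (A[0][0] + B[0][0] = 10 + 3 = 13, A[0][1] + B[1][0] = -2 + -3 = -5, A[0][2] + B[2][0] = 0 + 10 = 10) = -5 (attained at k = 1)
  C[0][1] = min over k of (A[0][0] + B[0][1] = 10 + -2 = 8, A[0][1] + B[1][1] = -2 + 10 = 8, A[0][2] + B[2][1] = 0 + 9 = 9) = 8 (attained at k = 0)
  C[0][2] = min over k of (A[0][0] + B[0][2] = 10 + -5 = 5, A[0][1] + B[1][2] = -2 + -5 = -7, A[0][2] + B[2][2] = 0 + 10 = 10) = -7 (attained at k = 1)
  C[1][0] = min over k of (A[1][0] + B[0][0] = 9 + 3 = 12, A[1][1] + B[1][0] = -3 + -3 = -6, A[1][2] + B[2][0] = -5 + 10 = 5) = -6 (attained at k = 1)
  C[1][1] = min over k of (A[1][0] + B[0][1] = 9 + -2 = 7, A[1][1] + B[1][1] = -3 + 10 = 7, A[1][2] + B[2][1] = -5 + 9 = 4) = 4 (attained at k = 2)
  C[1][2] = min over k of (A[1][0] + B[0][2] = 9 + -5 = 4, A[1][1] + B[1][2] = -3 + -5 = -8, A[1][2] + B[2][2] = -5 + 10 = 5) = -8 (attained at k = 1)
  C[2][0] = min over k of (A[2][0] + B[0][0] = 3 + 3 = 6, A[2][1] + B[1][0] = -4 + -3 = -7, A[2][2] + B[2][0] = 8 + 10 = 18) = -7 (attained at k = 1)
  C[2][1] = min over k of (A[2][0] + B[0][1] = 3 + -2 = 1, A[2][1] + B[1][1] = -4 + 10 = 6, A[2][2] + B[2][1] = 8 + 9 = 17) = 1 (attained at k = 0)
  C[2][2] = min over k of (A[2][0] + B[0][2] = 3 + -5 = -2, A[2][1] + B[1][2] = -4 + -5 = -9, A[2][2] + B[2][2] = 8 + 10 = 18) = -9 (attained at k = 1)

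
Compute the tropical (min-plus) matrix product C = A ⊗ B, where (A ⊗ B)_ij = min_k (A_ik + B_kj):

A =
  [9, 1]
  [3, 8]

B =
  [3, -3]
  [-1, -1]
A ⊗ B =
  [0, 0]
  [6, 0]

Apply the min-plus product entry-by-entry:
  C[0][0] = min over k of (A[0][0] + B[0][0] = 9 + 3 = 12, A[0][1] + B[1][0] = 1 + -1 = 0) = 0 (attained at k = 1)
  C[0][1] = min over k of (A[0][0] + B[0][1] = 9 + -3 = 6, A[0][1] + B[1][1] = 1 + -1 = 0) = 0 (attained at k = 1)
  C[1][0] = min over k of (A[1][0] + B[0][0] = 3 + 3 = 6, A[1][1] + B[1][0] = 8 + -1 = 7) = 6 (attained at k = 0)
  C[1][1] = min over k of (A[1][0] + B[0][1] = 3 + -3 = 0, A[1][1] + B[1][1] = 8 + -1 = 7) = 0 (attained at k = 0)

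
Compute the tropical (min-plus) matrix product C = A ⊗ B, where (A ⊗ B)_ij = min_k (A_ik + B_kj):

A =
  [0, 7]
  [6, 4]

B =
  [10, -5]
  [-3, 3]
A ⊗ B =
  [4, -5]
  [1, 1]

Apply the min-plus product entry-by-entry:
  C[0][0] = min over k of (A[0][0] + B[0][0] = 0 + 10 = 10, A[0][1] + B[1][0] = 7 + -3 = 4) = 4 (attained at k = 1)
  C[0][1] = min over k of (A[0][0] + B[0][1] = 0 + -5 = -5, A[0][1] + B[1][1] = 7 + 3 = 10) = -5 (attained at k = 0)
  C[1][0] = min over k of (A[1][0] + B[0][0] = 6 + 10 = 16, A[1][1] + B[1][0] = 4 + -3 = 1) = 1 (attained at k = 1)
  C[1][1] = min over k of (A[1][0] + B[0][1] = 6 + -5 = 1, A[1][1] + B[1][1] = 4 + 3 = 7) = 1 (attained at k = 0)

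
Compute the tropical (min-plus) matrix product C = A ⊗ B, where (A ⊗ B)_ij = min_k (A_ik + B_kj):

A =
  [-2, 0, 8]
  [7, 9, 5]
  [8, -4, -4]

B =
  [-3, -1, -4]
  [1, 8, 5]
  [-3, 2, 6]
A ⊗ B =
  [-5, -3, -6]
  [2, 6, 3]
  [-7, -2, 1]

Apply the min-plus product entry-by-entry:
  C[0][0] = min over k of (A[0][0] + B[0][0] = -2 + -3 = -5, A[0][1] + B[1][0] = 0 + 1 = 1, A[0][2] + B[2][0] = 8 + -3 = 5) = -5 (attained at k = 0)
  C[0][1] = min over k of (A[0][0] + B[0][1] = -2 + -1 = -3, A[0][1] + B[1][1] = 0 + 8 = 8, A[0][2] + B[2][1] = 8 + 2 = 10) = -3 (attained at k = 0)
  C[0][2] = min over k of (A[0][0] + B[0][2] = -2 + -4 = -6, A[0][1] + B[1][2] = 0 + 5 = 5, A[0][2] + B[2][2] = 8 + 6 = 14) = -6 (attained at k = 0)
  C[1][0] = min over k of (A[1][0] + B[0][0] = 7 + -3 = 4, A[1][1] + B[1][0] = 9 + 1 = 10, A[1][2] + B[2][0] = 5 + -3 = 2) = 2 (attained at k = 2)
  C[1][1] = min over k of (A[1][0] + B[0][1] = 7 + -1 = 6, A[1][1] + B[1][1] = 9 + 8 = 17, A[1][2] + B[2][1] = 5 + 2 = 7) = 6 (attained at k = 0)
  C[1][2] = min over k of (A[1][0] + B[0][2] = 7 + -4 = 3, A[1][1] + B[1][2] = 9 + 5 = 14, A[1][2] + B[2][2] = 5 + 6 = 11) = 3 (attained at k = 0)
  C[2][0] = min over k of (A[2][0] + B[0][0] = 8 + -3 = 5, A[2][1] + B[1][0] = -4 + 1 = -3, A[2][2] + B[2][0] = -4 + -3 = -7) = -7 (attained at k = 2)
  C[2][1] = min over k of (A[2][0] + B[0][1] = 8 + -1 = 7, A[2][1] + B[1][1] = -4 + 8 = 4, A[2][2] + B[2][1] = -4 + 2 = -2) = -2 (attained at k = 2)
  C[2][2] = min over k of (A[2][0] + B[0][2] = 8 + -4 = 4, A[2][1] + B[1][2] = -4 + 5 = 1, A[2][2] + B[2][2] = -4 + 6 = 2) = 1 (attained at k = 1)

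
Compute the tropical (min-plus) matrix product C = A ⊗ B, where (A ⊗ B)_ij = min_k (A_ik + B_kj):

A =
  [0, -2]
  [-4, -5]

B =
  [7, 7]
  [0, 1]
A ⊗ B =
  [-2, -1]
  [-5, -4]

Apply the min-plus product entry-by-entry:
  C[0][0] = min over k of (A[0][0] + B[0][0] = 0 + 7 = 7, A[0][1] + B[1][0] = -2 + 0 = -2) = -2 (attained at k = 1)
  C[0][1] = min over k of (A[0][0] + B[0][1] = 0 + 7 = 7, A[0][1] + B[1][1] = -2 + 1 = -1) = -1 (attained at k = 1)
  C[1][0] = min over k of (A[1][0] + B[0][0] = -4 + 7 = 3, A[1][1] + B[1][0] = -5 + 0 = -5) = -5 (attained at k = 1)
  C[1][1] = min over k of (A[1][0] + B[0][1] = -4 + 7 = 3, A[1][1] + B[1][1] = -5 + 1 = -4) = -4 (attained at k = 1)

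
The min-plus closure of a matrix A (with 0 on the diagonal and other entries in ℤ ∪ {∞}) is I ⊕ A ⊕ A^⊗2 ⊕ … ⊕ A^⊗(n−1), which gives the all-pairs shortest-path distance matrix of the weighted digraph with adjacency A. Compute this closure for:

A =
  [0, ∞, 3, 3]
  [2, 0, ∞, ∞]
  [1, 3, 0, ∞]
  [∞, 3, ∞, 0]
Closure =
  [0, 6, 3, 3]
  [2, 0, 5, 5]
  [1, 3, 0, 4]
  [5, 3, 8, 0]

This is the Floyd-Warshall all-pairs shortest-path computation. For each intermediate vertex k = 0, 1, …, 3, update dist[i][j] ← min(dist[i][j], dist[i][k] + dist[k][j]). The final matrix gives, for each (i, j), the minimum total weight of any directed path from i to j (possibly empty when i = j).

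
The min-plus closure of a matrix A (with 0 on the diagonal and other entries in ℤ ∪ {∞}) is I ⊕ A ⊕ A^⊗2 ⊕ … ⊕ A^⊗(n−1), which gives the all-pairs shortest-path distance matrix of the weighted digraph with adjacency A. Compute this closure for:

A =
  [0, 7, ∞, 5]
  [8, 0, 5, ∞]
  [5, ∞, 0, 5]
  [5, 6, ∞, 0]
Closure =
  [0, 7, 12, 5]
  [8, 0, 5, 10]
  [5, 11, 0, 5]
  [5, 6, 11, 0]

This is the Floyd-Warshall all-pairs shortest-path computation. For each intermediate vertex k = 0, 1, …, 3, update dist[i][j] ← min(dist[i][j], dist[i][k] + dist[k][j]). The final matrix gives, for each (i, j), the minimum total weight of any directed path from i to j (possibly empty when i = j).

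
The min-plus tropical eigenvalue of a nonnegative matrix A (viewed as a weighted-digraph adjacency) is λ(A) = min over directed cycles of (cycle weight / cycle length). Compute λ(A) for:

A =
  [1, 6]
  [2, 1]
λ(A) = 1

Enumerate directed cycles and compute their means (weight / length). Sample:
  cycle 0 → 0: weight = 1, length = 1, mean = 1/1 ≈ 1.000
  cycle 1 → 1: weight = 1, length = 1, mean = 1/1 ≈ 1.000
  cycle 0 → 1 → 0: weight = 8, length = 2, mean = 8/2 ≈ 4.000
  cycle 1 → 0 → 1: weight = 8, length = 2, mean = 8/2 ≈ 4.000
Minimum mean = 1.000, attained e.g. along the cycle 0 → 0 with weight 1 and length 1. So λ(A) = 1/1 = 1.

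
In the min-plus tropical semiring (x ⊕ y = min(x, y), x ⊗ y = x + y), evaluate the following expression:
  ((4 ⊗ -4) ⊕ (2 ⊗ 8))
((4 ⊗ -4) ⊕ (2 ⊗ 8)) = 0

Expand innermost to outermost. Recall ⊕ takes the minimum of its arguments and ⊗ takes their sum. Working out the expression ((4 ⊗ -4) ⊕ (2 ⊗ 8)) gives 0.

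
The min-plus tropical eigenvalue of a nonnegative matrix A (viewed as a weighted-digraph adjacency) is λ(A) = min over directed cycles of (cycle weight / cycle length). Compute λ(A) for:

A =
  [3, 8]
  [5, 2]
λ(A) = 2

Enumerate directed cycles and compute their means (weight / length). Sample:
  cycle 0 → 0: weight = 3, length = 1, mean = 3/1 ≈ 3.000
  cycle 1 → 1: weight = 2, length = 1, mean = 2/1 ≈ 2.000
  cycle 0 → 1 → 0: weight = 13, length = 2, mean = 13/2 ≈ 6.500
  cycle 1 → 0 → 1: weight = 13, length = 2, mean = 13/2 ≈ 6.500
Minimum mean = 2.000, attained e.g. along the cycle 1 → 1 with weight 2 and length 1. So λ(A) = 2/1 = 2.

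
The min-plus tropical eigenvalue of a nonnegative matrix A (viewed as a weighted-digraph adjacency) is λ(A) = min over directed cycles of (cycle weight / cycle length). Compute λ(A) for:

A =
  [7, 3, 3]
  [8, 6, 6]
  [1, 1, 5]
λ(A) = 2

Enumerate directed cycles and compute their means (weight / length). Sample:
  cycle 0 → 0: weight = 7, length = 1, mean = 7/1 ≈ 7.000
  cycle 1 → 1: weight = 6, length = 1, mean = 6/1 ≈ 6.000
  cycle 2 → 2: weight = 5, length = 1, mean = 5/1 ≈ 5.000
  cycle 0 → 1 → 0: weight = 11, length = 2, mean = 11/2 ≈ 5.500
  cycle 0 → 2 → 0: weight = 4, length = 2, mean = 4/2 ≈ 2.000
  cycle 1 → 0 → 1: weight = 11, length = 2, mean = 11/2 ≈ 5.500
Minimum mean = 2.000, attained e.g. along the cycle 0 → 2 → 0 with weight 4 and length 2. So λ(A) = 4/2 = 2.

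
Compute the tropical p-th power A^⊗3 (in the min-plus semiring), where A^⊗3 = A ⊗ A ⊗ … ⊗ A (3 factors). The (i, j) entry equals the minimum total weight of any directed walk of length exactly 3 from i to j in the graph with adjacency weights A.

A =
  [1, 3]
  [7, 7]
A^⊗3 =
  [3, 5]
  [9, 11]

Each entry (A^⊗3)_ij equals the minimum over all length-3 walks i = v_0 → v_1 → … → v_3 = j of Σ_t A[v_t][v_{t+1}]. For example, for (i, j) = (0, 1) we minimise over 4 possible intermediate vertex sequences; the minimum is 5, attained along the walk 0 → 0 → 0 → 1.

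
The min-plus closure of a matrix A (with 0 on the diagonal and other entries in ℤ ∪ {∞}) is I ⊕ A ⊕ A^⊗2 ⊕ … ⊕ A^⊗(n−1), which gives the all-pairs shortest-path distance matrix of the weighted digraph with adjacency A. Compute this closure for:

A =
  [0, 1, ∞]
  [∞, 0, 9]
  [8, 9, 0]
Closure =
  [0, 1, 10]
  [17, 0, 9]
  [8, 9, 0]

This is the Floyd-Warshall all-pairs shortest-path computation. For each intermediate vertex k = 0, 1, …, 2, update dist[i][j] ← min(dist[i][j], dist[i][k] + dist[k][j]). The final matrix gives, for each (i, j), the minimum total weight of any directed path from i to j (possibly empty when i = j).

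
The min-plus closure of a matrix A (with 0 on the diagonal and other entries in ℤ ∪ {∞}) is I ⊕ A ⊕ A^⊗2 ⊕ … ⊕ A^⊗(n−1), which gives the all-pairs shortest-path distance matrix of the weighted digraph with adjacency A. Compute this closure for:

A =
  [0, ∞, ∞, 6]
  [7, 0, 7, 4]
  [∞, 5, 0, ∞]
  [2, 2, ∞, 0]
Closure =
  [0, 8, 15, 6]
  [6, 0, 7, 4]
  [11, 5, 0, 9]
  [2, 2, 9, 0]

This is the Floyd-Warshall all-pairs shortest-path computation. For each intermediate vertex k = 0, 1, …, 3, update dist[i][j] ← min(dist[i][j], dist[i][k] + dist[k][j]). The final matrix gives, for each (i, j), the minimum total weight of any directed path from i to j (possibly empty when i = j).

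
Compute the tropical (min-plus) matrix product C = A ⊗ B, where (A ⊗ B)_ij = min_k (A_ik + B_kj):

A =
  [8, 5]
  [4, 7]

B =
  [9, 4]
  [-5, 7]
A ⊗ B =
  [0, 12]
  [2, 8]

Apply the min-plus product entry-by-entry:
  C[0][0] = min over k of (A[0][0] + B[0][0] = 8 + 9 = 17, A[0][1] + B[1][0] = 5 + -5 = 0) = 0 (attained at k = 1)
  C[0][1] = min over k of (A[0][0] + B[0][1] = 8 + 4 = 12, A[0][1] + B[1][1] = 5 + 7 = 12) = 12 (attained at k = 0)
  C[1][0] = min over k of (A[1][0] + B[0][0] = 4 + 9 = 13, A[1][1] + B[1][0] = 7 + -5 = 2) = 2 (attained at k = 1)
  C[1][1] = min over k of (A[1][0] + B[0][1] = 4 + 4 = 8, A[1][1] + B[1][1] = 7 + 7 = 14) = 8 (attained at k = 0)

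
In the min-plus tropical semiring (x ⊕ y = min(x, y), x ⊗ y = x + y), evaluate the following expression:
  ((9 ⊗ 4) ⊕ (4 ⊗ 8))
((9 ⊗ 4) ⊕ (4 ⊗ 8)) = 12

Expand innermost to outermost. Recall ⊕ takes the minimum of its arguments and ⊗ takes their sum. Working out the expression ((9 ⊗ 4) ⊕ (4 ⊗ 8)) gives 12.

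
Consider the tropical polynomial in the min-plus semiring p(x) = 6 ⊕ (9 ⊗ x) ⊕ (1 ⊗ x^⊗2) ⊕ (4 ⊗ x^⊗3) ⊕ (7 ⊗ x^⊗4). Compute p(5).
p(5) = 6

A tropical monomial a ⊗ x^⊗i evaluates to a + i · x. Evaluating each term at x = 5:
  Term 0 contributes 6 + 0 · 5 = 6
  Term 1 contributes 9 + 1 · 5 = 14
  Term 2 contributes 1 + 2 · 5 = 11
  Term 3 contributes 4 + 3 · 5 = 19
  Term 4 contributes 7 + 4 · 5 = 27
p(5) = ⊕ of these = min[6, 14, 11, 19, 27] = 6.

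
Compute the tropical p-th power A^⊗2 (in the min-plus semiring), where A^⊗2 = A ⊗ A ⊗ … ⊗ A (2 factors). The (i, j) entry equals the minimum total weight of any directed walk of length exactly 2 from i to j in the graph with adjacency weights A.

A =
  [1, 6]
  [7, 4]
A^⊗2 =
  [2, 7]
  [8, 8]

Each entry (A^⊗2)_ij equals the minimum over all length-2 walks i = v_0 → v_1 → … → v_2 = j of Σ_t A[v_t][v_{t+1}]. For example, for (i, j) = (0, 1) we minimise over 2 possible intermediate vertex sequences; the minimum is 7, attained along the walk 0 → 0 → 1.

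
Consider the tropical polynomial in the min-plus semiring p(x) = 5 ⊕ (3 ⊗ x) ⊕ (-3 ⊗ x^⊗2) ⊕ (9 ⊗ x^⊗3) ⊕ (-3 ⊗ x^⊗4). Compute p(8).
p(8) = 5

A tropical monomial a ⊗ x^⊗i evaluates to a + i · x. Evaluating each term at x = 8:
  Term 0 contributes 5 + 0 · 8 = 5
  Term 1 contributes 3 + 1 · 8 = 11
  Term 2 contributes -3 + 2 · 8 = 13
  Term 3 contributes 9 + 3 · 8 = 33
  Term 4 contributes -3 + 4 · 8 = 29
p(8) = ⊕ of these = min[5, 11, 13, 33, 29] = 5.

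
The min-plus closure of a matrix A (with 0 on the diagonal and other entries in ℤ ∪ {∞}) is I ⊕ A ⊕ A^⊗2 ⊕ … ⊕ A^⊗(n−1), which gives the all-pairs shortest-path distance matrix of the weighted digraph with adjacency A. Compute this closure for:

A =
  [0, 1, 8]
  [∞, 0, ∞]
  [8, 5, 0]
Closure =
  [0, 1, 8]
  [∞, 0, ∞]
  [8, 5, 0]

This is the Floyd-Warshall all-pairs shortest-path computation. For each intermediate vertex k = 0, 1, …, 2, update dist[i][j] ← min(dist[i][j], dist[i][k] + dist[k][j]). The final matrix gives, for each (i, j), the minimum total weight of any directed path from i to j (possibly empty when i = j).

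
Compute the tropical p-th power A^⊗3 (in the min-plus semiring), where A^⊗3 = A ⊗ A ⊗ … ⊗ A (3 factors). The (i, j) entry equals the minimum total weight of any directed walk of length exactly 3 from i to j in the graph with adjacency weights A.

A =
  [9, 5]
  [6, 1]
A^⊗3 =
  [12, 7]
  [8, 3]

Each entry (A^⊗3)_ij equals the minimum over all length-3 walks i = v_0 → v_1 → … → v_3 = j of Σ_t A[v_t][v_{t+1}]. For example, for (i, j) = (0, 1) we minimise over 4 possible intermediate vertex sequences; the minimum is 7, attained along the walk 0 → 1 → 1 → 1.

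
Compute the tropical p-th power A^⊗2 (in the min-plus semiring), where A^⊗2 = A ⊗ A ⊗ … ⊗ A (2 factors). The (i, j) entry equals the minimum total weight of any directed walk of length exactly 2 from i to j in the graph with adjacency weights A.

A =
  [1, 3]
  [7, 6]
A^⊗2 =
  [2, 4]
  [8, 10]

Each entry (A^⊗2)_ij equals the minimum over all length-2 walks i = v_0 → v_1 → … → v_2 = j of Σ_t A[v_t][v_{t+1}]. For example, for (i, j) = (0, 1) we minimise over 2 possible intermediate vertex sequences; the minimum is 4, attained along the walk 0 → 0 → 1.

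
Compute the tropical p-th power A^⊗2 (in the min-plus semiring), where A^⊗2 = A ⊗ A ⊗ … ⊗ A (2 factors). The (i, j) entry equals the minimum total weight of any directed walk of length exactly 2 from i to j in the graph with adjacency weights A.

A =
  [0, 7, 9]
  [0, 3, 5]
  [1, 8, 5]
A^⊗2 =
  [0, 7, 9]
  [0, 6, 8]
  [1, 8, 10]

Each entry (A^⊗2)_ij equals the minimum over all length-2 walks i = v_0 → v_1 → … → v_2 = j of Σ_t A[v_t][v_{t+1}]. For example, for (i, j) = (0, 2) we minimise over 3 possible intermediate vertex sequences; the minimum is 9, attained along the walk 0 → 0 → 2.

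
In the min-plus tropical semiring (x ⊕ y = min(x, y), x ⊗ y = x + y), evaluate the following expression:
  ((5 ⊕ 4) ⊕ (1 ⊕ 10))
((5 ⊕ 4) ⊕ (1 ⊕ 10)) = 1

Expand innermost to outermost. Recall ⊕ takes the minimum of its arguments and ⊗ takes their sum. Working out the expression ((5 ⊕ 4) ⊕ (1 ⊕ 10)) gives 1.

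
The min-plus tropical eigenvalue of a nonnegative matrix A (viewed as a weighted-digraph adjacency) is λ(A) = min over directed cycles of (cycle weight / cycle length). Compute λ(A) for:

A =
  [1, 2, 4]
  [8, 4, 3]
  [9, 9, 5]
λ(A) = 1

Enumerate directed cycles and compute their means (weight / length). Sample:
  cycle 0 → 0: weight = 1, length = 1, mean = 1/1 ≈ 1.000
  cycle 1 → 1: weight = 4, length = 1, mean = 4/1 ≈ 4.000
  cycle 2 → 2: weight = 5, length = 1, mean = 5/1 ≈ 5.000
  cycle 0 → 1 → 0: weight = 10, length = 2, mean = 10/2 ≈ 5.000
  cycle 0 → 2 → 0: weight = 13, length = 2, mean = 13/2 ≈ 6.500
  cycle 1 → 0 → 1: weight = 10, length = 2, mean = 10/2 ≈ 5.000
Minimum mean = 1.000, attained e.g. along the cycle 0 → 0 with weight 1 and length 1. So λ(A) = 1/1 = 1.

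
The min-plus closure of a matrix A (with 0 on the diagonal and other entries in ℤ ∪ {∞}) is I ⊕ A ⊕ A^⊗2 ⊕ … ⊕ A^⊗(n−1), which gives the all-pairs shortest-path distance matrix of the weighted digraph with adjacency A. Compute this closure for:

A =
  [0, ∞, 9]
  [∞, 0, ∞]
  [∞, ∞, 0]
Closure =
  [0, ∞, 9]
  [∞, 0, ∞]
  [∞, ∞, 0]

This is the Floyd-Warshall all-pairs shortest-path computation. For each intermediate vertex k = 0, 1, …, 2, update dist[i][j] ← min(dist[i][j], dist[i][k] + dist[k][j]). The final matrix gives, for each (i, j), the minimum total weight of any directed path from i to j (possibly empty when i = j).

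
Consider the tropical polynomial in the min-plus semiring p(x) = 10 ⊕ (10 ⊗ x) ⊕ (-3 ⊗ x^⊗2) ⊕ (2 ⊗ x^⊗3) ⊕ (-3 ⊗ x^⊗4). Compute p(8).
p(8) = 10

A tropical monomial a ⊗ x^⊗i evaluates to a + i · x. Evaluating each term at x = 8:
  Term 0 contributes 10 + 0 · 8 = 10
  Term 1 contributes 10 + 1 · 8 = 18
  Term 2 contributes -3 + 2 · 8 = 13
  Term 3 contributes 2 + 3 · 8 = 26
  Term 4 contributes -3 + 4 · 8 = 29
p(8) = ⊕ of these = min[10, 18, 13, 26, 29] = 10.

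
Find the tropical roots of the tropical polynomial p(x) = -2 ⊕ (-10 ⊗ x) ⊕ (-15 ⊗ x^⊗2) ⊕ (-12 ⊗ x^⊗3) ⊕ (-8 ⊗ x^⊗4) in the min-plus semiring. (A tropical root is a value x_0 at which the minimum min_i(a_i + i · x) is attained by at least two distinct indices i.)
Roots: {-4, -3, 5, 8}

Each tropical root is a break point of the lower envelope of the lines y = a_i + i · x (there are 5 lines, with slopes 0, 1, ..., 4). Only the lines that attain the minimum somewhere contribute to roots; other lines are dominated. Here the surviving (envelope) indices are i = 4, i = 3, i = 2, i = 1, i = 0.
Intersections between consecutive envelope lines give the roots: for adjacent envelope indices i < j the intersection is x = (a_i − a_j) / (j − i). Reading off the sorted break points: {-4, -3, 5, 8}.
Verification: at each break x_0, at least two indices attain the minimum of min_i(a_i + i · x_0).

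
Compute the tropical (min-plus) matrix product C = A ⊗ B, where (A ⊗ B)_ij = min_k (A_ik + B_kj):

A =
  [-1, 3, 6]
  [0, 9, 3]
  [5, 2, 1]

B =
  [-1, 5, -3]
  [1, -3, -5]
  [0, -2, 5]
A ⊗ B =
  [-2, 0, -4]
  [-1, 1, -3]
  [1, -1, -3]

Apply the min-plus product entry-by-entry:
  C[0][0] = min over k of (A[0][0] + B[0][0] = -1 + -1 = -2, A[0][1] + B[1][0] = 3 + 1 = 4, A[0][2] + B[2][0] = 6 + 0 = 6) = -2 (attained at k = 0)
  C[0][1] = min over k of (A[0][0] + B[0][1] = -1 + 5 = 4, A[0][1] + B[1][1] = 3 + -3 = 0, A[0][2] + B[2][1] = 6 + -2 = 4) = 0 (attained at k = 1)
  C[0][2] = min over k of (A[0][0] + B[0][2] = -1 + -3 = -4, A[0][1] + B[1][2] = 3 + -5 = -2, A[0][2] + B[2][2] = 6 + 5 = 11) = -4 (attained at k = 0)
  C[1][0] = min over k of (A[1][0] + B[0][0] = 0 + -1 = -1, A[1][1] + B[1][0] = 9 + 1 = 10, A[1][2] + B[2][0] = 3 + 0 = 3) = -1 (attained at k = 0)
  C[1][1] = min over k of (A[1][0] + B[0][1] = 0 + 5 = 5, A[1][1] + B[1][1] = 9 + -3 = 6, A[1][2] + B[2][1] = 3 + -2 = 1) = 1 (attained at k = 2)
  C[1][2] = min over k of (A[1][0] + B[0][2] = 0 + -3 = -3, A[1][1] + B[1][2] = 9 + -5 = 4, A[1][2] + B[2][2] = 3 + 5 = 8) = -3 (attained at k = 0)
  C[2][0] = min over k of (A[2][0] + B[0][0] = 5 + -1 = 4, A[2][1] + B[1][0] = 2 + 1 = 3, A[2][2] + B[2][0] = 1 + 0 = 1) = 1 (attained at k = 2)
  C[2][1] = min over k of (A[2][0] + B[0][1] = 5 + 5 = 10, A[2][1] + B[1][1] = 2 + -3 = -1, A[2][2] + B[2][1] = 1 + -2 = -1) = -1 (attained at k = 1)
  C[2][2] = min over k of (A[2][0] + B[0][2] = 5 + -3 = 2, A[2][1] + B[1][2] = 2 + -5 = -3, A[2][2] + B[2][2] = 1 + 5 = 6) = -3 (attained at k = 1)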